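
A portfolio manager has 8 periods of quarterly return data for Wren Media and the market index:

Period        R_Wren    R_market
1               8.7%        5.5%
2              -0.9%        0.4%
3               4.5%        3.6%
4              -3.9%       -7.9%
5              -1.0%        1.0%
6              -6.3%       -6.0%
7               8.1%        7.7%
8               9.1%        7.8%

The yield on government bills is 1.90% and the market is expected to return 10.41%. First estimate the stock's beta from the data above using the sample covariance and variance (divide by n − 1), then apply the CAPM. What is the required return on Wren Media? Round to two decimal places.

10.14%

Mean R_i = (8.7 − 0.9 + 4.5 − 3.9 − 1.0 − 6.3 + 8.1 + 9.1) / 8 = 2.2875%
Mean R_m = (5.5 + 0.4 + 3.6 − 7.9 + 1.0 − 6.0 + 7.7 + 7.8) / 8 = 1.5125%
Σ(R_i − R̄_i)(R_m − R̄_m) = 236.9713  ⇒  Cov = 236.9713 / 7 = 33.8530
Σ(R_m − R̄_m)² = 244.6088  ⇒  Var(R_m) = 244.6088 / 7 = 34.9441
β = Cov / Var(R_m) = 33.8530 / 34.9441 = 0.9688
MRP = 10.41% − 1.90% = 8.51%
E(R) = R_f + β × MRP = 1.90% + 0.9688 × 8.51% = 10.14%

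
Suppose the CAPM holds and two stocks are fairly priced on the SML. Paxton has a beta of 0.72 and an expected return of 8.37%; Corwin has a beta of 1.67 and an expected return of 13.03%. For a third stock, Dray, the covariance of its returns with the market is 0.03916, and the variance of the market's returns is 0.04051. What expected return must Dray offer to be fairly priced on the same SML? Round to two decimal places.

9.58%

MRP = (13.03% − 8.37%) / (1.67 − 0.72) = 4.9053%
R_f = 8.37% − 0.72 × 4.9053% = 4.8382%
β_Dray = Cov / Var(R_m) = 0.03916 / 0.04051 = 0.9667
E(R_Dray) = R_f + β × MRP = 4.8382% + 0.9667 × 4.9053% = 9.58%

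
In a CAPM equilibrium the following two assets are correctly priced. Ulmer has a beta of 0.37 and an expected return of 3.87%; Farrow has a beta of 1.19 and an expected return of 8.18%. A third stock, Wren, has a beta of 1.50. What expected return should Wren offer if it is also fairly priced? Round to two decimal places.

MRP (SML slope) = (8.18% − 3.87%) / (1.19 − 0.37) = 4.31% / 0.82 = 5.2561%
R_f (intercept) = 3.87% − 0.37 × 5.2561% = 1.9252%
E(R_Wren) = R_f + β × MRP = 1.9252% + 1.50 × 5.2561% = 9.81%

9.81%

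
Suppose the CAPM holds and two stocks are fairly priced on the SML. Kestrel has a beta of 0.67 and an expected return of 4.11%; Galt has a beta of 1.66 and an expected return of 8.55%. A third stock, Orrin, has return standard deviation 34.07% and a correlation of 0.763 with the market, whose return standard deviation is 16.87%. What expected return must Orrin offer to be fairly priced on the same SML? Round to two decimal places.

MRP = (8.55% − 4.11%) / (1.66 − 0.67) = 4.4848%
R_f = 4.11% − 0.67 × 4.4848% = 1.1052%
β_Orrin = ρ·σ_i/σ_m = 0.763 × 34.07 / 16.87 = 1.5409
E(R_Orrin) = R_f + β × MRP = 1.1052% + 1.5409 × 4.4848% = 8.02%

8.02%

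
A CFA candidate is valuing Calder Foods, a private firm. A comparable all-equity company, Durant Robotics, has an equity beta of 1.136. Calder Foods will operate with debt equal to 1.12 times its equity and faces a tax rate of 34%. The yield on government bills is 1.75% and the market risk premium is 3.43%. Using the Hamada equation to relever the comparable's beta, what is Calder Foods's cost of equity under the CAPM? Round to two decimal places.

8.53%

β_L = β_U × [1 + (1 − t)(D/E)] = 1.136 × [1 + (1 − 0.34) × 1.12]
    = 1.136 × [1 + 0.66 × 1.12] = 1.136 × 1.7392 = 1.9757
E(R) = R_f + β_L × MRP = 1.75% + 1.9757 × 3.43% = 8.53%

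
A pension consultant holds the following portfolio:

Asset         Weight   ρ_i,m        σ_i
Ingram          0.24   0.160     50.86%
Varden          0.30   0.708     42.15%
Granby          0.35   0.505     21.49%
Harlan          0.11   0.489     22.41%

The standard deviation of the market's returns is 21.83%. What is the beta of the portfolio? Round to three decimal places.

β_Ingram = 0.160 × 50.86% / 21.83% = 0.3728
β_Varden = 0.708 × 42.15% / 21.83% = 1.3670
β_Granby = 0.505 × 21.49% / 21.83% = 0.4971
β_Harlan = 0.489 × 22.41% / 21.83% = 0.5020
β_P = Σ w_i β_i = 0.24×0.3728 + 0.30×1.3670 + 0.35×0.4971 + 0.11×0.5020 = 0.7288

0.729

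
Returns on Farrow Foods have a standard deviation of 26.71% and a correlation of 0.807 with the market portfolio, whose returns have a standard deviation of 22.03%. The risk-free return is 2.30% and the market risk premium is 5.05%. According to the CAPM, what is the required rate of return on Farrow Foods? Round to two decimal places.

7.24%

β = ρ × σ_i / σ_m = 0.807 × 26.71% / 22.03% = 0.9784
E(R) = 2.30% + 0.9784 × 5.05% = 7.24%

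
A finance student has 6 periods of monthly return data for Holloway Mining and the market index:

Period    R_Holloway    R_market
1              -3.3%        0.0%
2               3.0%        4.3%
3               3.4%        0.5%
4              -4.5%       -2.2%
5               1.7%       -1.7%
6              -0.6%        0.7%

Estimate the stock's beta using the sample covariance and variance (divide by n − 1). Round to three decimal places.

Mean R_i = (-3.3 + 3.0 + 3.4 − 4.5 + 1.7 − 0.6) / 6 = -0.0500%
Mean R_m = (0.0 + 4.3 + 0.5 − 2.2 − 1.7 + 0.7) / 6 = 0.2667%
Σ(R_i − R̄_i)(R_m − R̄_m) = 21.2700  ⇒  Cov = 21.2700 / 5 = 4.2540
Σ(R_m − R̄_m)² = 26.5333  ⇒  Var(R_m) = 26.5333 / 5 = 5.3067
β = Cov / Var(R_m) = 4.2540 / 5.3067 = 0.8016

0.802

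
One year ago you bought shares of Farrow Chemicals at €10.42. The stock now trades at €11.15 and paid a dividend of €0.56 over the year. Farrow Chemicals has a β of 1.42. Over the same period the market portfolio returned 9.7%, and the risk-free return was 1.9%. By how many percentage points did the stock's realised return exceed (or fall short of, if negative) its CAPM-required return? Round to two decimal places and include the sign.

-0.60%

Realised HPR = (P1 + D1 − P0) / P0 = (11.15 + 0.56 − 10.42) / 10.42 = 1.29 / 10.42 = 12.3800%
MRP = 9.7% − 1.9% = 7.80%
CAPM required = R_f + β·MRP = 1.9% + 1.42 × 7.8% = 12.9760%
α = realised − required = 12.3800% − 12.9760% = -0.60%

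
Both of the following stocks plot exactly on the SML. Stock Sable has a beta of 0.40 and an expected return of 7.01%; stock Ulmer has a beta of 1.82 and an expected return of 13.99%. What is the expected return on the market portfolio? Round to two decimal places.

9.96%

Both satisfy E(R) = R_f + β·MRP, so the slope of the SML is
MRP = (13.99% − 7.01%) / (1.82 − 0.40) = 6.98% / 1.42 = 4.9155%
R_f = E(R_Sable) − β_Sable·MRP = 7.01% − 0.40 × 4.9155% = 5.0438%
E(R_m) = R_f + MRP = 5.0438% + 4.9155% = 9.96%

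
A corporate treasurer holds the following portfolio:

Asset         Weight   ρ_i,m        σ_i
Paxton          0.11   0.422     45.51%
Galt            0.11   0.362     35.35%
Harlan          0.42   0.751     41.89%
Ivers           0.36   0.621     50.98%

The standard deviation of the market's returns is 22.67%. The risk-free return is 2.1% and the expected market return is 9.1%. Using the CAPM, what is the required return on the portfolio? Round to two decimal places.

β_Paxton = 0.422 × 45.51% / 22.67% = 0.8472
β_Galt = 0.362 × 35.35% / 22.67% = 0.5645
β_Harlan = 0.751 × 41.89% / 22.67% = 1.3877
β_Ivers = 0.621 × 50.98% / 22.67% = 1.3965
β_P = Σ w_i β_i = 0.11×0.8472 + 0.11×0.5645 + 0.42×1.3877 + 0.36×1.3965 = 1.2409
MRP = 9.1% − 2.1% = 7.00%
E(R_P) = R_f + β_P × MRP = 2.1% + 1.2409 × 7.0% = 10.79%

10.79%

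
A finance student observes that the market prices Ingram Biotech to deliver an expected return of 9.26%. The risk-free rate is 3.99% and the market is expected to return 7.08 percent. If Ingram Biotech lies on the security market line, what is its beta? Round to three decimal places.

MRP = 7.08% − 3.99% = 3.09%
β = (E(R) − R_f) / MRP = (9.26% − 3.99%) / 3.09% = 5.27% / 3.09% = 1.706

1.706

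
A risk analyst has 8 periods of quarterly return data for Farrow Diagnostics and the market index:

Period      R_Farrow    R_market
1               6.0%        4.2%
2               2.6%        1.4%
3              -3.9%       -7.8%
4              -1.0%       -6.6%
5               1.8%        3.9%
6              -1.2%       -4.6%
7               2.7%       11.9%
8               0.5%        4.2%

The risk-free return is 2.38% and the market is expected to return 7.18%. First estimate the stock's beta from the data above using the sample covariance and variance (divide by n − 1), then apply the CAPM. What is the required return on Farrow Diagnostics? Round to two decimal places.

Mean R_i = (6.0 + 2.6 − 3.9 − 1.0 + 1.8 − 1.2 + 2.7 + 0.5) / 8 = 0.9375%
Mean R_m = (4.2 + 1.4 − 7.8 − 6.6 + 3.9 − 4.6 + 11.9 + 4.2) / 8 = 0.8250%
Σ(R_i − R̄_i)(R_m − R̄_m) = 106.4425  ⇒  Cov = 106.4425 / 7 = 15.2061
Σ(R_m − R̄_m)² = 314.1750  ⇒  Var(R_m) = 314.1750 / 7 = 44.8821
β = Cov / Var(R_m) = 15.2061 / 44.8821 = 0.3388
MRP = 7.18% − 2.38% = 4.80%
E(R) = R_f + β × MRP = 2.38% + 0.3388 × 4.80% = 4.01%

4.01%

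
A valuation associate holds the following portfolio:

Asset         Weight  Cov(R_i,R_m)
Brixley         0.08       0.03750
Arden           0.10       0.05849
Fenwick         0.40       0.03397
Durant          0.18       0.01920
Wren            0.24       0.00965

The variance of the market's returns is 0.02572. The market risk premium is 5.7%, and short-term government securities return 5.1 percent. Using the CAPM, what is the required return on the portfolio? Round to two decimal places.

11.35%

β_Brixley = 0.03750 / 0.02572 = 1.4580
β_Arden = 0.05849 / 0.02572 = 2.2741
β_Fenwick = 0.03397 / 0.02572 = 1.3208
β_Durant = 0.01920 / 0.02572 = 0.7465
β_Wren = 0.00965 / 0.02572 = 0.3752
β_P = Σ w_i β_i = 0.08×1.4580 + 0.10×2.2741 + 0.40×1.3208 + 0.18×0.7465 + 0.24×0.3752 = 1.0968
E(R_P) = R_f + β_P × MRP = 5.1% + 1.0968 × 5.7% = 11.35%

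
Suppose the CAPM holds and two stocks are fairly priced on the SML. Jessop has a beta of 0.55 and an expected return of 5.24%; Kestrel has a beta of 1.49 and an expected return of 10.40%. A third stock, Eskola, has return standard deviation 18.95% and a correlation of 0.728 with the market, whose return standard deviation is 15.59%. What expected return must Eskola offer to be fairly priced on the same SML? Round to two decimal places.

7.08%

MRP = (10.40% − 5.24%) / (1.49 − 0.55) = 5.4894%
R_f = 5.24% − 0.55 × 5.4894% = 2.2208%
β_Eskola = ρ·σ_i/σ_m = 0.728 × 18.95 / 15.59 = 0.8849
E(R_Eskola) = R_f + β × MRP = 2.2208% + 0.8849 × 5.4894% = 7.08%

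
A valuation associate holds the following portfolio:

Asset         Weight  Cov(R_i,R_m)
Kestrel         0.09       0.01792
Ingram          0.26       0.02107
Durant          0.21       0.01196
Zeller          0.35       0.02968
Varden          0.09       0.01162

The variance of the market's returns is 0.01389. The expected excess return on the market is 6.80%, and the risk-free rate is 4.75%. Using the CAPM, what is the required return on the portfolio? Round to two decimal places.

β_Kestrel = 0.01792 / 0.01389 = 1.2901
β_Ingram = 0.02107 / 0.01389 = 1.5169
β_Durant = 0.01196 / 0.01389 = 0.8611
β_Zeller = 0.02968 / 0.01389 = 2.1368
β_Varden = 0.01162 / 0.01389 = 0.8366
β_P = Σ w_i β_i = 0.09×1.2901 + 0.26×1.5169 + 0.21×0.8611 + 0.35×2.1368 + 0.09×0.8366 = 1.5145
E(R_P) = R_f + β_P × MRP = 4.75% + 1.5145 × 6.80% = 15.05%

15.05%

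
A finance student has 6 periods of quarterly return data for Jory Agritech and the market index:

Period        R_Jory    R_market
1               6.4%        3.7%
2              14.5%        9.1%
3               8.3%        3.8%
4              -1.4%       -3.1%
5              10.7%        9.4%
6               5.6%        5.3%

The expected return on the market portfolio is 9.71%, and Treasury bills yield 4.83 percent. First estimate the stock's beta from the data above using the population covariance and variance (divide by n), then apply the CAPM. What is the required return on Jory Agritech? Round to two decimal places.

10.18%

Mean R_i = (6.4 + 14.5 + 8.3 − 1.4 + 10.7 + 5.6) / 6 = 7.3500%
Mean R_m = (3.7 + 9.1 + 3.8 − 3.1 + 9.4 + 5.3) / 6 = 4.7000%
Σ(R_i − R̄_i)(R_m − R̄_m) = 114.5000  ⇒  Cov = 114.5000 / 6 = 19.0833
Σ(R_m − R̄_m)² = 104.4600  ⇒  Var(R_m) = 104.4600 / 6 = 17.4100
β = Cov / Var(R_m) = 19.0833 / 17.4100 = 1.0961
MRP = 9.71% − 4.83% = 4.88%
E(R) = R_f + β × MRP = 4.83% + 1.0961 × 4.88% = 10.18%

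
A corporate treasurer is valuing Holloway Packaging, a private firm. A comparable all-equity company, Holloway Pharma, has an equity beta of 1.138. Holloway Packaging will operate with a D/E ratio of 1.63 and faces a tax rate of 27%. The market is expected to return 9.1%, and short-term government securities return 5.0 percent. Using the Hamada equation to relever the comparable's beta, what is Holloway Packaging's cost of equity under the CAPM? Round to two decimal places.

β_L = β_U × [1 + (1 − t)(D/E)] = 1.138 × [1 + (1 − 0.27) × 1.63]
    = 1.138 × [1 + 0.73 × 1.63] = 1.138 × 2.1899 = 2.4921
MRP = 9.1% − 5.0% = 4.10%
E(R) = R_f + β_L × MRP = 5.0% + 2.4921 × 4.1% = 15.22%

15.22%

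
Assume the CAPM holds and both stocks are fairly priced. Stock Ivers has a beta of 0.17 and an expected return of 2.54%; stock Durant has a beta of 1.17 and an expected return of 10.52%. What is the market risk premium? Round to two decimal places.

Both satisfy E(R) = R_f + β·MRP, so the slope of the SML is
MRP = (10.52% − 2.54%) / (1.17 − 0.17) = 7.98% / 1.00 = 7.9800%

7.98%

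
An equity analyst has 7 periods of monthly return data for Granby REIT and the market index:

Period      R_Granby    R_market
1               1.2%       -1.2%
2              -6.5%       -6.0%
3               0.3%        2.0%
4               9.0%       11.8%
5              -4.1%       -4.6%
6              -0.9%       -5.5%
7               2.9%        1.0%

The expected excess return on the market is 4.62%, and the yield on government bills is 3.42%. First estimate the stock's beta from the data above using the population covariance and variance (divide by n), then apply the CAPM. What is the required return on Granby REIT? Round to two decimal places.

Mean R_i = (1.2 − 6.5 + 0.3 + 9.0 − 4.1 − 0.9 + 2.9) / 7 = 0.2714%
Mean R_m = (-1.2 − 6.0 + 2.0 + 11.8 − 4.6 − 5.5 + 1.0) / 7 = -0.3571%
Σ(R_i − R̄_i)(R_m − R̄_m) = 171.7486  ⇒  Cov = 171.7486 / 7 = 24.5355
Σ(R_m − R̄_m)² = 232.1971  ⇒  Var(R_m) = 232.1971 / 7 = 33.1710
β = Cov / Var(R_m) = 24.5355 / 33.1710 = 0.7397
E(R) = R_f + β × MRP = 3.42% + 0.7397 × 4.62% = 6.84%

6.84%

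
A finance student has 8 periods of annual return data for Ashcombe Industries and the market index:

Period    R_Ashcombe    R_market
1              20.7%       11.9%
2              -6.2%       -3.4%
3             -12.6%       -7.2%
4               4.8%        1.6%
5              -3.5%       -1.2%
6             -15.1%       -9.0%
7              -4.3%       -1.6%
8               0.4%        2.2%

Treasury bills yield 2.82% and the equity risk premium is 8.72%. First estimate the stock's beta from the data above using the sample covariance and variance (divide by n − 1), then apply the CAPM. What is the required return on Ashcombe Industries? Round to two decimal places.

17.77%

Mean R_i = (20.7 − 6.2 − 12.6 + 4.8 − 3.5 − 15.1 − 4.3 + 0.4) / 8 = -1.9750%
Mean R_m = (11.9 − 3.4 − 7.2 + 1.6 − 1.2 − 9.0 − 1.6 + 2.2) / 8 = -0.8375%
Σ(R_i − R̄_i)(R_m − R̄_m) = 500.4375  ⇒  Cov = 500.4375 / 7 = 71.4911
Σ(R_m − R̄_m)² = 291.7988  ⇒  Var(R_m) = 291.7988 / 7 = 41.6855
β = Cov / Var(R_m) = 71.4911 / 41.6855 = 1.7150
E(R) = R_f + β × MRP = 2.82% + 1.7150 × 8.72% = 17.77%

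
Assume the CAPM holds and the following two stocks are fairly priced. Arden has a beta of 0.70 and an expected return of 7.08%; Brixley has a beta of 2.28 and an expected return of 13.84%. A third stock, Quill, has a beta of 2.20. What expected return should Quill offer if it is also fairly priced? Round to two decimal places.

13.50%

MRP (SML slope) = (13.84% − 7.08%) / (2.28 − 0.70) = 6.76% / 1.58 = 4.2785%
R_f (intercept) = 7.08% − 0.70 × 4.2785% = 4.0851%
E(R_Quill) = R_f + β × MRP = 4.0851% + 2.20 × 4.2785% = 13.50%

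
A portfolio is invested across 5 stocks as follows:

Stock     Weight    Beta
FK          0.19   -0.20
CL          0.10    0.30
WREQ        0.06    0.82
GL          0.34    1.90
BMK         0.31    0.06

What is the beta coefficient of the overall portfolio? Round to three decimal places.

β_P = Σ w_i β_i = 0.19×-0.20 + 0.10×0.30 + 0.06×0.82 + 0.34×1.90 + 0.31×0.06 = 0.7058

0.706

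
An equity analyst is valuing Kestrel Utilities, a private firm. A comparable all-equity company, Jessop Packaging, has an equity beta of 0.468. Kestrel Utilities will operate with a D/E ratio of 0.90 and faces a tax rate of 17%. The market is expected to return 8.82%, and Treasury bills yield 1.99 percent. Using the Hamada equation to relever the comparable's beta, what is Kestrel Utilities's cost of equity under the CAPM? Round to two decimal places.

7.57%

β_L = β_U × [1 + (1 − t)(D/E)] = 0.468 × [1 + (1 − 0.17) × 0.90]
    = 0.468 × [1 + 0.83 × 0.90] = 0.468 × 1.7470 = 0.8176
MRP = 8.82% − 1.99% = 6.83%
E(R) = R_f + β_L × MRP = 1.99% + 0.8176 × 6.83% = 7.57%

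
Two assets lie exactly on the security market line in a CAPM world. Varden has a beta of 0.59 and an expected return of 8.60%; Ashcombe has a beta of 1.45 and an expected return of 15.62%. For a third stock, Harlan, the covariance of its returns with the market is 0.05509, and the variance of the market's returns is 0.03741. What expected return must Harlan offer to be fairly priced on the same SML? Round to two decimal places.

15.80%

MRP = (15.62% − 8.60%) / (1.45 − 0.59) = 8.1628%
R_f = 8.60% − 0.59 × 8.1628% = 3.7839%
β_Harlan = Cov / Var(R_m) = 0.05509 / 0.03741 = 1.4726
E(R_Harlan) = R_f + β × MRP = 3.7839% + 1.4726 × 8.1628% = 15.80%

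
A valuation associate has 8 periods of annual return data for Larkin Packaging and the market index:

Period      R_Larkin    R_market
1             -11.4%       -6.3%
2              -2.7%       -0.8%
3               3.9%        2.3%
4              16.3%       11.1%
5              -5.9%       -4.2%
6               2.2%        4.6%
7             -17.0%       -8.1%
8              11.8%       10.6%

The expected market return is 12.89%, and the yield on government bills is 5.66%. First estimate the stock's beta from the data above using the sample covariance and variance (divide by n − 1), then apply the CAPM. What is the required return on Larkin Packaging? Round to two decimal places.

Mean R_i = (-11.4 − 2.7 + 3.9 + 16.3 − 5.9 + 2.2 − 17.0 + 11.8) / 8 = -0.3500%
Mean R_m = (-6.3 − 0.8 + 2.3 + 11.1 − 4.2 + 4.6 − 8.1 + 10.6) / 8 = 1.1500%
Σ(R_i − R̄_i)(R_m − R̄_m) = 564.7800  ⇒  Cov = 564.7800 / 7 = 80.6829
Σ(R_m − R̄_m)² = 375.0200  ⇒  Var(R_m) = 375.0200 / 7 = 53.5743
β = Cov / Var(R_m) = 80.6829 / 53.5743 = 1.5060
MRP = 12.89% − 5.66% = 7.23%
E(R) = R_f + β × MRP = 5.66% + 1.5060 × 7.23% = 16.55%

16.55%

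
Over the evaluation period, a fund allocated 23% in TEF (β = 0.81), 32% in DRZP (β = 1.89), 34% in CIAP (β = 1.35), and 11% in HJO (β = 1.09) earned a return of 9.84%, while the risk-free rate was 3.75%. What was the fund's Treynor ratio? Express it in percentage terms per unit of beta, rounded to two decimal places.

β_P = 0.23×0.81 + 0.32×1.89 + 0.34×1.35 + 0.11×1.09 = 1.3700
Treynor = (R_P − R_f) / β_P = (9.84% − 3.75%) / 1.3700 = 6.09% / 1.3700 = 4.45%

4.45%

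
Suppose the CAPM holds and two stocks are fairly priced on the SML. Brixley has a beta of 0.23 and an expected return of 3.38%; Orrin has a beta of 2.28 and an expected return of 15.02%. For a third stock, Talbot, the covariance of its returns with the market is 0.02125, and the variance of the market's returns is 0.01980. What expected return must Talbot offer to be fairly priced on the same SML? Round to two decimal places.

MRP = (15.02% − 3.38%) / (2.28 − 0.23) = 5.6780%
R_f = 3.38% − 0.23 × 5.6780% = 2.0741%
β_Talbot = Cov / Var(R_m) = 0.02125 / 0.01980 = 1.0732
E(R_Talbot) = R_f + β × MRP = 2.0741% + 1.0732 × 5.6780% = 8.17%

8.17%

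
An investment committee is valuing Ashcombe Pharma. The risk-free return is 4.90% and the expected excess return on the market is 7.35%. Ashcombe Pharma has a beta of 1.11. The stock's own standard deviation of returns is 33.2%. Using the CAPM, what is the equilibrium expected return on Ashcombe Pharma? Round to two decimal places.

13.06%

E(R) = R_f + β × MRP = 4.90% + 1.11 × 7.35% = 13.06%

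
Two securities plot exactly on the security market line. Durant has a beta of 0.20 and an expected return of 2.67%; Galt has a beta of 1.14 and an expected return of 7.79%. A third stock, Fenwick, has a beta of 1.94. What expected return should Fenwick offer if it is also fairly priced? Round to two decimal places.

MRP (SML slope) = (7.79% − 2.67%) / (1.14 − 0.20) = 5.12% / 0.94 = 5.4468%
R_f (intercept) = 2.67% − 0.20 × 5.4468% = 1.5806%
E(R_Fenwick) = R_f + β × MRP = 1.5806% + 1.94 × 5.4468% = 12.15%

12.15%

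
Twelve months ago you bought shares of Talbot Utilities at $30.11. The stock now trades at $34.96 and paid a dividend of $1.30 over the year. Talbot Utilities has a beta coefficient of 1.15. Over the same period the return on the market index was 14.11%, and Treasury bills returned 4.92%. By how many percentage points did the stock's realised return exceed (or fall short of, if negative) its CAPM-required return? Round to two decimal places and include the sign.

Realised HPR = (P1 + D1 − P0) / P0 = (34.96 + 1.30 − 30.11) / 30.11 = 6.15 / 30.11 = 20.4251%
MRP = 14.11% − 4.92% = 9.19%
CAPM required = R_f + β·MRP = 4.92% + 1.15 × 9.19% = 15.4885%
α = realised − required = 20.4251% − 15.4885% = +4.94%

+4.94%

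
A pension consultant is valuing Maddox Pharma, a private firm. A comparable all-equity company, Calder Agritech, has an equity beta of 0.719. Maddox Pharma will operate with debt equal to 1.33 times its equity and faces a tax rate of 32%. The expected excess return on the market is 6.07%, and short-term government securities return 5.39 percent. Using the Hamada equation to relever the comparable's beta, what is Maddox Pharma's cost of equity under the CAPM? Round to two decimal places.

β_L = β_U × [1 + (1 − t)(D/E)] = 0.719 × [1 + (1 − 0.32) × 1.33]
    = 0.719 × [1 + 0.68 × 1.33] = 0.719 × 1.9044 = 1.3693
E(R) = R_f + β_L × MRP = 5.39% + 1.3693 × 6.07% = 13.70%

13.70%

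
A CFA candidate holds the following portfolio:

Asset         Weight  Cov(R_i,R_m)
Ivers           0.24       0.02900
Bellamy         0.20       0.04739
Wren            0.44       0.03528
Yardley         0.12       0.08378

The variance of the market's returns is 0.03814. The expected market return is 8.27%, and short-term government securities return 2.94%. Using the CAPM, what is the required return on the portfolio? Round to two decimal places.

8.81%

β_Ivers = 0.02900 / 0.03814 = 0.7604
β_Bellamy = 0.04739 / 0.03814 = 1.2425
β_Wren = 0.03528 / 0.03814 = 0.9250
β_Yardley = 0.08378 / 0.03814 = 2.1966
β_P = Σ w_i β_i = 0.24×0.7604 + 0.20×1.2425 + 0.44×0.9250 + 0.12×2.1966 = 1.1016
MRP = 8.27% − 2.94% = 5.33%
E(R_P) = R_f + β_P × MRP = 2.94% + 1.1016 × 5.33% = 8.81%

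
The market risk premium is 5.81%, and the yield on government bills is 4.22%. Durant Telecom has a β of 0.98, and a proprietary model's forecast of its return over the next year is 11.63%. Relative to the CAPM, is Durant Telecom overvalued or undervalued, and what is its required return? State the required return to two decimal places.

Undervalued; required return 9.91%

Required return = R_f + β·MRP = 4.22% + 0.98 × 5.81% = 9.91%
Forecast 11.63% > required 9.91% → the stock plots above the SML → undervalued.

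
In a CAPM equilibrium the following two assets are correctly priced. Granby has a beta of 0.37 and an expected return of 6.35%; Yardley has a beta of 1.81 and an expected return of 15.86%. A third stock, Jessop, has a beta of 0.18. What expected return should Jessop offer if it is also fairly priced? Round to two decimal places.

5.10%

MRP (SML slope) = (15.86% − 6.35%) / (1.81 − 0.37) = 9.51% / 1.44 = 6.6042%
R_f (intercept) = 6.35% − 0.37 × 6.6042% = 3.9064%
E(R_Jessop) = R_f + β × MRP = 3.9064% + 0.18 × 6.6042% = 5.10%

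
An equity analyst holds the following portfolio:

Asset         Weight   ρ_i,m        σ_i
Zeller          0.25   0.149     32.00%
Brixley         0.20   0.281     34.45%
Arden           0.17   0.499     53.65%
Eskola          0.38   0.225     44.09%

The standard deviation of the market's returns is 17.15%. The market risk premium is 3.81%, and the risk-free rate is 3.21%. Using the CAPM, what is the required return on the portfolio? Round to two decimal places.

β_Zeller = 0.149 × 32.00% / 17.15% = 0.2780
β_Brixley = 0.281 × 34.45% / 17.15% = 0.5645
β_Arden = 0.499 × 53.65% / 17.15% = 1.5610
β_Eskola = 0.225 × 44.09% / 17.15% = 0.5784
β_P = Σ w_i β_i = 0.25×0.2780 + 0.20×0.5645 + 0.17×1.5610 + 0.38×0.5784 = 0.6676
E(R_P) = R_f + β_P × MRP = 3.21% + 0.6676 × 3.81% = 5.75%

5.75%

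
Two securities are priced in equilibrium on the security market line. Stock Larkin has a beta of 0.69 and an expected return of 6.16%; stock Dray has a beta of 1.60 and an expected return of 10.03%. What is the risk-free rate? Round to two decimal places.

Both satisfy E(R) = R_f + β·MRP, so the slope of the SML is
MRP = (10.03% − 6.16%) / (1.60 − 0.69) = 3.87% / 0.91 = 4.2527%
R_f = E(R_Larkin) − β_Larkin·MRP = 6.16% − 0.69 × 4.2527% = 3.2256%

3.23%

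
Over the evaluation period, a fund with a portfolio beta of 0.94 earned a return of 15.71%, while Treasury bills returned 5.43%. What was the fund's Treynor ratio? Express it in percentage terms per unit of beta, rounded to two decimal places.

10.94%

Treynor = (R_P − R_f) / β_P = (15.71% − 5.43%) / 0.9400 = 10.28% / 0.9400 = 10.94%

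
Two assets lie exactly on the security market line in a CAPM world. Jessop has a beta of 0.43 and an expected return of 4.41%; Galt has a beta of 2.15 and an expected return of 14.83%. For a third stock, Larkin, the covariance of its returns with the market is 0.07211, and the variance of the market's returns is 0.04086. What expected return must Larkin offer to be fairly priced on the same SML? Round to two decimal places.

MRP = (14.83% − 4.41%) / (2.15 − 0.43) = 6.0581%
R_f = 4.41% − 0.43 × 6.0581% = 1.8050%
β_Larkin = Cov / Var(R_m) = 0.07211 / 0.04086 = 1.7648
E(R_Larkin) = R_f + β × MRP = 1.8050% + 1.7648 × 6.0581% = 12.50%

12.50%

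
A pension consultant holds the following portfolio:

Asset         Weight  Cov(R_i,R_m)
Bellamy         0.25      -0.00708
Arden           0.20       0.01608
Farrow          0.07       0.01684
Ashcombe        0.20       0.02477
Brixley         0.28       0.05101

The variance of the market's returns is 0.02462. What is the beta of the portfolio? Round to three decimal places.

0.888

β_Bellamy = -0.00708 / 0.02462 = -0.2876
β_Arden = 0.01608 / 0.02462 = 0.6531
β_Farrow = 0.01684 / 0.02462 = 0.6840
β_Ashcombe = 0.02477 / 0.02462 = 1.0061
β_Brixley = 0.05101 / 0.02462 = 2.0719
β_P = Σ w_i β_i = 0.25×-0.2876 + 0.20×0.6531 + 0.07×0.6840 + 0.20×1.0061 + 0.28×2.0719 = 0.8880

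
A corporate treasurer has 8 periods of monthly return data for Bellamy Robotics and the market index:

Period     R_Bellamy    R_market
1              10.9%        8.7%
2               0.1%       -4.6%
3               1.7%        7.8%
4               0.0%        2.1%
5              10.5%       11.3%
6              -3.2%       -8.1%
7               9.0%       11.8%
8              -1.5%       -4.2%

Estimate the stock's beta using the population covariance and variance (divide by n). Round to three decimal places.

0.642

Mean R_i = (10.9 + 0.1 + 1.7 + 0.0 + 10.5 − 3.2 + 9.0 − 1.5) / 8 = 3.4375%
Mean R_m = (8.7 − 4.6 + 7.8 + 2.1 + 11.3 − 8.1 + 11.8 − 4.2) / 8 = 3.1000%
Σ(R_i − R̄_i)(R_m − R̄_m) = 279.4500  ⇒  Cov = 279.4500 / 8 = 34.9313
Σ(R_m − R̄_m)² = 435.4000  ⇒  Var(R_m) = 435.4000 / 8 = 54.4250
β = Cov / Var(R_m) = 34.9313 / 54.4250 = 0.6418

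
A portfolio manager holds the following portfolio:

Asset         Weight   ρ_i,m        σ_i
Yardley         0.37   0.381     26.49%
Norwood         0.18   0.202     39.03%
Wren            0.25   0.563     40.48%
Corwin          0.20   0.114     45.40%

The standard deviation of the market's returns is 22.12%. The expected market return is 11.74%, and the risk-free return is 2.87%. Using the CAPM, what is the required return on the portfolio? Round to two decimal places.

β_Yardley = 0.381 × 26.49% / 22.12% = 0.4563
β_Norwood = 0.202 × 39.03% / 22.12% = 0.3564
β_Wren = 0.563 × 40.48% / 22.12% = 1.0303
β_Corwin = 0.114 × 45.40% / 22.12% = 0.2340
β_P = Σ w_i β_i = 0.37×0.4563 + 0.18×0.3564 + 0.25×1.0303 + 0.20×0.2340 = 0.5374
MRP = 11.74% − 2.87% = 8.87%
E(R_P) = R_f + β_P × MRP = 2.87% + 0.5374 × 8.87% = 7.64%

7.64%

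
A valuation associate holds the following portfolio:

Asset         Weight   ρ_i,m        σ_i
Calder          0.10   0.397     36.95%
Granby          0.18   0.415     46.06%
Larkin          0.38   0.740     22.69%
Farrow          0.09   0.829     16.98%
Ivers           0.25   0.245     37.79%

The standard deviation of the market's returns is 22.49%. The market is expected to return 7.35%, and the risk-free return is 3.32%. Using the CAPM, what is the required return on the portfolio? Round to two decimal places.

5.98%

β_Calder = 0.397 × 36.95% / 22.49% = 0.6523
β_Granby = 0.415 × 46.06% / 22.49% = 0.8499
β_Larkin = 0.740 × 22.69% / 22.49% = 0.7466
β_Farrow = 0.829 × 16.98% / 22.49% = 0.6259
β_Ivers = 0.245 × 37.79% / 22.49% = 0.4117
β_P = Σ w_i β_i = 0.10×0.6523 + 0.18×0.8499 + 0.38×0.7466 + 0.09×0.6259 + 0.25×0.4117 = 0.6612
MRP = 7.35% − 3.32% = 4.03%
E(R_P) = R_f + β_P × MRP = 3.32% + 0.6612 × 4.03% = 5.98%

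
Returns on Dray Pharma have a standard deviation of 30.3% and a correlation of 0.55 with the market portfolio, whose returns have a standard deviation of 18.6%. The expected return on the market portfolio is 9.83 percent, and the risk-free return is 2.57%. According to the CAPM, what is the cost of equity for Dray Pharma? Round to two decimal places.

β = ρ × σ_i / σ_m = 0.55 × 30.3% / 18.6% = 0.8960
MRP = 9.83% − 2.57% = 7.26%
E(R) = 2.57% + 0.8960 × 7.26% = 9.07%

9.07%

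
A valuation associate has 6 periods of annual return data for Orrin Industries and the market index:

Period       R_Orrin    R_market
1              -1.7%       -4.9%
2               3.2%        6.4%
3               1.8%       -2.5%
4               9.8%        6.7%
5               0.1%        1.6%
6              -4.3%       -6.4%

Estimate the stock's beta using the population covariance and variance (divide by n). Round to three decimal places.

Mean R_i = (-1.7 + 3.2 + 1.8 + 9.8 + 0.1 − 4.3) / 6 = 1.4833%
Mean R_m = (-4.9 + 6.4 − 2.5 + 6.7 + 1.6 − 6.4) / 6 = 0.1500%
Σ(R_i − R̄_i)(R_m − R̄_m) = 116.3150  ⇒  Cov = 116.3150 / 6 = 19.3858
Σ(R_m − R̄_m)² = 159.4950  ⇒  Var(R_m) = 159.4950 / 6 = 26.5825
β = Cov / Var(R_m) = 19.3858 / 26.5825 = 0.7293

0.729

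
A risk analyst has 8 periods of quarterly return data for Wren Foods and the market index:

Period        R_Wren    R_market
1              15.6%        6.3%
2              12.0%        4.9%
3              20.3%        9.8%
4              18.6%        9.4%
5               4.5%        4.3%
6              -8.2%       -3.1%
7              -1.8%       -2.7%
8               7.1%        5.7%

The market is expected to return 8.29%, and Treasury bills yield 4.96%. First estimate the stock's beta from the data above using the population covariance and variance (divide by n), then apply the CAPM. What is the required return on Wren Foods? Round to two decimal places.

11.50%

Mean R_i = (15.6 + 12.0 + 20.3 + 18.6 + 4.5 − 8.2 − 1.8 + 7.1) / 8 = 8.5125%
Mean R_m = (6.3 + 4.9 + 9.8 + 9.4 + 4.3 − 3.1 − 2.7 + 5.7) / 8 = 4.3250%
Σ(R_i − R̄_i)(R_m − R̄_m) = 326.4275  ⇒  Cov = 326.4275 / 8 = 40.8034
Σ(R_m − R̄_m)² = 166.3350  ⇒  Var(R_m) = 166.3350 / 8 = 20.7919
β = Cov / Var(R_m) = 40.8034 / 20.7919 = 1.9625
MRP = 8.29% − 4.96% = 3.33%
E(R) = R_f + β × MRP = 4.96% + 1.9625 × 3.33% = 11.50%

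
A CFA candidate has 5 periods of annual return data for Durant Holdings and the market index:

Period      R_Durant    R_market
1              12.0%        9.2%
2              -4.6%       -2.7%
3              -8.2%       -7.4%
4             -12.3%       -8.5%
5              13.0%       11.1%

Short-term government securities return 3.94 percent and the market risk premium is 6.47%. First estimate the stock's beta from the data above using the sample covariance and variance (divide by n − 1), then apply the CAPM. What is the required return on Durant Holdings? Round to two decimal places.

Mean R_i = (12.0 − 4.6 − 8.2 − 12.3 + 13.0) / 5 = -0.0200%
Mean R_m = (9.2 − 2.7 − 7.4 − 8.5 + 11.1) / 5 = 0.3400%
Σ(R_i − R̄_i)(R_m − R̄_m) = 432.3840  ⇒  Cov = 432.3840 / 4 = 108.0960
Σ(R_m − R̄_m)² = 341.5720  ⇒  Var(R_m) = 341.5720 / 4 = 85.3930
β = Cov / Var(R_m) = 108.0960 / 85.3930 = 1.2659
E(R) = R_f + β × MRP = 3.94% + 1.2659 × 6.47% = 12.13%

12.13%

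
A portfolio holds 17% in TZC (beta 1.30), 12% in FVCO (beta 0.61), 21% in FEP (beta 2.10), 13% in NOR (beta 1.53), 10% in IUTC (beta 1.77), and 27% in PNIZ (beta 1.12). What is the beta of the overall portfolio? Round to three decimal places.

β_P = Σ w_i β_i = 0.17×1.30 + 0.12×0.61 + 0.21×2.10 + 0.13×1.53 + 0.10×1.77 + 0.27×1.12 = 1.4135

1.414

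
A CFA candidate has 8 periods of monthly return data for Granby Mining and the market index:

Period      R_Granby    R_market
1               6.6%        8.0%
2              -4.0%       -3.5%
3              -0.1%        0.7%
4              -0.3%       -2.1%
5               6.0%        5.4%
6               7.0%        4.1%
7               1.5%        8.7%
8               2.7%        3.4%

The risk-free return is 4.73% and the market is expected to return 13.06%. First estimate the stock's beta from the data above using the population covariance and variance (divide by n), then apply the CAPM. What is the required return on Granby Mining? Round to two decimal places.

10.21%

Mean R_i = (6.6 − 4.0 − 0.1 − 0.3 + 6.0 + 7.0 + 1.5 + 2.7) / 8 = 2.4250%
Mean R_m = (8.0 − 3.5 + 0.7 − 2.1 + 5.4 + 4.1 + 8.7 + 3.4) / 8 = 3.0875%
Σ(R_i − R̄_i)(R_m − R̄_m) = 90.7925  ⇒  Cov = 90.7925 / 8 = 11.3491
Σ(R_m − R̄_m)² = 138.1088  ⇒  Var(R_m) = 138.1088 / 8 = 17.2636
β = Cov / Var(R_m) = 11.3491 / 17.2636 = 0.6574
MRP = 13.06% − 4.73% = 8.33%
E(R) = R_f + β × MRP = 4.73% + 0.6574 × 8.33% = 10.21%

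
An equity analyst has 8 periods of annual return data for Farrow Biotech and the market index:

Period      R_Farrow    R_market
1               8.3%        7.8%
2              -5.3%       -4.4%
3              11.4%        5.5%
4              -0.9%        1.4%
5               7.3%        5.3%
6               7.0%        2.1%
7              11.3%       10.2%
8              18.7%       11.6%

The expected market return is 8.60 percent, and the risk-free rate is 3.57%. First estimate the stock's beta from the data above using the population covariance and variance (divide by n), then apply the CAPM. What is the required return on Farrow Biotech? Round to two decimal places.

Mean R_i = (8.3 − 5.3 + 11.4 − 0.9 + 7.3 + 7.0 + 11.3 + 18.7) / 8 = 7.2250%
Mean R_m = (7.8 − 4.4 + 5.5 + 1.4 + 5.3 + 2.1 + 10.2 + 11.6) / 8 = 4.9375%
Σ(R_i − R̄_i)(R_m − R̄_m) = 249.6825  ⇒  Cov = 249.6825 / 8 = 31.2103
Σ(R_m − R̄_m)² = 188.4788  ⇒  Var(R_m) = 188.4788 / 8 = 23.5599
β = Cov / Var(R_m) = 31.2103 / 23.5599 = 1.3247
MRP = 8.60% − 3.57% = 5.03%
E(R) = R_f + β × MRP = 3.57% + 1.3247 × 5.03% = 10.23%

10.23%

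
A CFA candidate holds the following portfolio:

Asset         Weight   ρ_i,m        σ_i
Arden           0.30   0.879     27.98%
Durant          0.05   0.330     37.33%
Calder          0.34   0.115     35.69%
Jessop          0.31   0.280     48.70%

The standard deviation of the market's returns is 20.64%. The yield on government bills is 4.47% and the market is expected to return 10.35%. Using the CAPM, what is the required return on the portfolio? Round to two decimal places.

8.35%

β_Arden = 0.879 × 27.98% / 20.64% = 1.1916
β_Durant = 0.330 × 37.33% / 20.64% = 0.5968
β_Calder = 0.115 × 35.69% / 20.64% = 0.1989
β_Jessop = 0.280 × 48.70% / 20.64% = 0.6607
β_P = Σ w_i β_i = 0.30×1.1916 + 0.05×0.5968 + 0.34×0.1989 + 0.31×0.6607 = 0.6598
MRP = 10.35% − 4.47% = 5.88%
E(R_P) = R_f + β_P × MRP = 4.47% + 0.6598 × 5.88% = 8.35%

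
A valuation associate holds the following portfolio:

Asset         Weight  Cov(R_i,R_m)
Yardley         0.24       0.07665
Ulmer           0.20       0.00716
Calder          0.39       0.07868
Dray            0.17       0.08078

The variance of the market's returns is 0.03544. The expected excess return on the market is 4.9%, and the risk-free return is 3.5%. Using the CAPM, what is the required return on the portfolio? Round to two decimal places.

β_Yardley = 0.07665 / 0.03544 = 2.1628
β_Ulmer = 0.00716 / 0.03544 = 0.2020
β_Calder = 0.07868 / 0.03544 = 2.2201
β_Dray = 0.08078 / 0.03544 = 2.2793
β_P = Σ w_i β_i = 0.24×2.1628 + 0.20×0.2020 + 0.39×2.2201 + 0.17×2.2793 = 1.8128
E(R_P) = R_f + β_P × MRP = 3.5% + 1.8128 × 4.9% = 12.38%

12.38%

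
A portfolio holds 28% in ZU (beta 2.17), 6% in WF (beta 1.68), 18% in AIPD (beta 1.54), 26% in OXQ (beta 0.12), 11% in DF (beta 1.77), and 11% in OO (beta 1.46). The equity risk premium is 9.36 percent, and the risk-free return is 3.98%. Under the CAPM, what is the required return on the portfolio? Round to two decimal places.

β_P = Σ w_i β_i = 0.28×2.17 + 0.06×1.68 + 0.18×1.54 + 0.26×0.12 + 0.11×1.77 + 0.11×1.46 = 1.3721
E(R_P) = R_f + β_P × MRP = 3.98% + 1.3721 × 9.36% = 16.82%

16.82%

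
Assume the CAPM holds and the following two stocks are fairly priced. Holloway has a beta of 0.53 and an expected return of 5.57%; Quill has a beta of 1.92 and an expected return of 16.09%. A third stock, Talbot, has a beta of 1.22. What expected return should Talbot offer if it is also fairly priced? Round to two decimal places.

MRP (SML slope) = (16.09% − 5.57%) / (1.92 − 0.53) = 10.52% / 1.39 = 7.5683%
R_f (intercept) = 5.57% − 0.53 × 7.5683% = 1.5588%
E(R_Talbot) = R_f + β × MRP = 1.5588% + 1.22 × 7.5683% = 10.79%

10.79%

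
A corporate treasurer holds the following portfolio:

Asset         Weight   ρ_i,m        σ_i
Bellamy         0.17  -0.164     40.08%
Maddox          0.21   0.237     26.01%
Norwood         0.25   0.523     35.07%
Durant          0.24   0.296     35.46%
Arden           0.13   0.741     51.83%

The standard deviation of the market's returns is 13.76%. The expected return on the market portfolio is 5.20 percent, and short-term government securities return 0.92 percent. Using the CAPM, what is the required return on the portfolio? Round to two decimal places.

4.74%

β_Bellamy = -0.164 × 40.08% / 13.76% = -0.4777
β_Maddox = 0.237 × 26.01% / 13.76% = 0.4480
β_Norwood = 0.523 × 35.07% / 13.76% = 1.3330
β_Durant = 0.296 × 35.46% / 13.76% = 0.7628
β_Arden = 0.741 × 51.83% / 13.76% = 2.7911
β_P = Σ w_i β_i = 0.17×-0.4777 + 0.21×0.4480 + 0.25×1.3330 + 0.24×0.7628 + 0.13×2.7911 = 0.8920
MRP = 5.20% − 0.92% = 4.28%
E(R_P) = R_f + β_P × MRP = 0.92% + 0.8920 × 4.28% = 4.74%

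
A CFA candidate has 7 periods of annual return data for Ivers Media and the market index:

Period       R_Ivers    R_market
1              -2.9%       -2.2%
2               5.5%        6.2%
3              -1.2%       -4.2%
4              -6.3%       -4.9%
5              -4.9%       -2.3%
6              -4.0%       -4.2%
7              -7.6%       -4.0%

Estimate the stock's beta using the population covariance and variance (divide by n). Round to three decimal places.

0.978

Mean R_i = (-2.9 + 5.5 − 1.2 − 6.3 − 4.9 − 4.0 − 7.6) / 7 = -3.0571%
Mean R_m = (-2.2 + 6.2 − 4.2 − 4.9 − 2.3 − 4.2 − 4.0) / 7 = -2.2286%
Σ(R_i − R̄_i)(R_m − R̄_m) = 87.1686  ⇒  Cov = 87.1686 / 7 = 12.4527
Σ(R_m − R̄_m)² = 89.0943  ⇒  Var(R_m) = 89.0943 / 7 = 12.7278
β = Cov / Var(R_m) = 12.4527 / 12.7278 = 0.9784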